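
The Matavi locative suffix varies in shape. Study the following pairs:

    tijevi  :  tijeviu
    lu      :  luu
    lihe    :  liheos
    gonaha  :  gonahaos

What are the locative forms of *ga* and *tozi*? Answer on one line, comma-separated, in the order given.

The suffix is conditioned by the last vowel: -u when the last vowel of the stem is a high vowel (*tijevi*, *lu*); -os when the last vowel of the stem is a non-high vowel (*lihe*, *gonaha*).
*ga*: last vowel = /a/, a non-high vowel → -os → *gaos*.
*tozi*: last vowel = /i/, a high vowel → -u → *toziu*.

gaos, toziu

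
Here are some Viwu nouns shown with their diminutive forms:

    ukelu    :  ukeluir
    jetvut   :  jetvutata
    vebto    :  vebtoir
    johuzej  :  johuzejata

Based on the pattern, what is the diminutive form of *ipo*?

ipoir

Looking at the final sound of each stem: -ata when the stem ends in a consonant (*jetvut*, *johuzej*); -ir when the stem ends in a vowel (*ukelu*, *vebto*).
*ipo*: final sound = /o/, a vowel → -ir → *ipoir*.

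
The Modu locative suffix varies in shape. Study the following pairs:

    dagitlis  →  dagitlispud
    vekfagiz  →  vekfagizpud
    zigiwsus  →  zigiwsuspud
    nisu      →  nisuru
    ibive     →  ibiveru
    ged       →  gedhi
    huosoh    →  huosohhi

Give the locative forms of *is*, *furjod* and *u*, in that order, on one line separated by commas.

ispud, furjodhi, uru

Looking at the final sound of each stem: -pud when the stem ends in a sibilant (*dagitlis*, *vekfagiz*, *zigiwsus*); -hi when the stem ends in a non-sibilant consonant (*ged*, *huosoh*); -ru when the stem ends in a vowel (*nisu*, *ibive*).
*is* — final sound /s/ (a sibilant) → -pud → *ispud*.
The final sound of *furjod* is /d/, which is a non-sibilant consonant, so the suffix is -hi, giving *furjodhi*.
The final sound of *u* is /u/, which is a vowel, so the suffix is -ru, giving *uru*.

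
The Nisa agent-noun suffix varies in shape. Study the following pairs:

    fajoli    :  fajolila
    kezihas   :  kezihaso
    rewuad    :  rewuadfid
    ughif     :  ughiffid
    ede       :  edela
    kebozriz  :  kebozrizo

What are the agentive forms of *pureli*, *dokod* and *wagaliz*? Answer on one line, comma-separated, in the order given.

Looking at the final sound of each stem: -o when the stem ends in a sibilant (*kezihas*, *kebozriz*); -fid when the stem ends in a non-sibilant consonant (*rewuad*, *ughif*); -la when the stem ends in a vowel (*fajoli*, *ede*).
The final sound of *pureli* is /i/, which is a vowel, so the suffix is -la, giving *purelila*.
*dokod* — final sound /d/ (a non-sibilant consonant) → -fid → *dokodfid*.
*wagaliz*: final sound = /z/, a sibilant → -o → *wagalizo*.

purelila, dokodfid, wagalizo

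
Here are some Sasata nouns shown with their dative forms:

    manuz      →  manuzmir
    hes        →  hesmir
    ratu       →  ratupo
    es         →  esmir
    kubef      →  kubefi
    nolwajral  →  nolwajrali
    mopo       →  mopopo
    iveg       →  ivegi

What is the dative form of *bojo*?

Looking at the final sound of each stem: -mir when the stem ends in a sibilant (*manuz*, *hes*, *es*); -i when the stem ends in a non-sibilant consonant (*kubef*, *nolwajral*, *iveg*); -po when the stem ends in a vowel (*ratu*, *mopo*).
Since the final sound of *bojo* is /o/ (a vowel), it takes -po, giving *bojopo*.

bojopo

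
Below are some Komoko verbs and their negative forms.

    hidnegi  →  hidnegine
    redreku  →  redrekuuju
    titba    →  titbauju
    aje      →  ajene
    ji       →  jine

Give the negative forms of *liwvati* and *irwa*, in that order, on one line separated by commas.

liwvatine, irwauju

The suffix is conditioned by the last vowel: -ne when the last vowel of the stem is a front vowel (*hidnegi*, *aje*, *ji*); -uju when the last vowel of the stem is a back vowel (*redreku*, *titba*).
*liwvati*: last vowel = /i/, a front vowel → -ne → *liwvatine*.
*irwa*: last vowel = /a/, a back vowel → -uju → *irwauju*.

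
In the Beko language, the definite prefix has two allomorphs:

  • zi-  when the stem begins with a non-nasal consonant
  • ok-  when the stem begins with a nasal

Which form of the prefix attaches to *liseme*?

zi-

*liseme*: first consonant = /l/, non-nasal → zi-.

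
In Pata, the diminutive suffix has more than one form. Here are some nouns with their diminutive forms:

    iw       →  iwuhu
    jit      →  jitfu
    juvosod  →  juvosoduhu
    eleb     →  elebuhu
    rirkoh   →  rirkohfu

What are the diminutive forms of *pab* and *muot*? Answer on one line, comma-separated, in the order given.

The alternation tracks the final consonant of the stem — -fu when the stem ends in a voiceless consonant (*jit*, *rirkoh*); -uhu when the stem ends in a voiced consonant (*iw*, *juvosod*, *eleb*).
*pab* — final consonant /b/ (voiced) → -uhu → *pabuhu*.
The final consonant of *muot* is /t/, which is voiceless, so the suffix is -fu, giving *muotfu*.

pabuhu, muotfu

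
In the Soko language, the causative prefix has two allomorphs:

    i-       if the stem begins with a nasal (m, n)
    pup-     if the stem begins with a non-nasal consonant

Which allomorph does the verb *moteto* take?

*moteto*: first consonant = /m/, a nasal → i-.

i-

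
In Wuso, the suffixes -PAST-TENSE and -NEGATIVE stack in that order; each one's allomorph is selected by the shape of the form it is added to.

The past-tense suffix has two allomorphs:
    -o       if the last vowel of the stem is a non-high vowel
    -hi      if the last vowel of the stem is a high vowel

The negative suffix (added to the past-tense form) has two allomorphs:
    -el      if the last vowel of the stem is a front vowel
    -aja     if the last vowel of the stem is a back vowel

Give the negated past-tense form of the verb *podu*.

*podu* — last vowel /u/ (a high vowel) → -hi → *poduhi*.
The past-tense form *poduhi* — last vowel /i/ (a front vowel) → -el → *poduhiel*.

poduhiel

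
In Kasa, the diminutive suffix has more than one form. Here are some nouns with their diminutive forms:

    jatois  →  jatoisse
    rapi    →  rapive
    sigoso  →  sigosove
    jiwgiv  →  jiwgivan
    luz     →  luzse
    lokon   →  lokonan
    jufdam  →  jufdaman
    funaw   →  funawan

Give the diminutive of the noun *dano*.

danove

The suffix is conditioned by the final sound: -se when the stem ends in a sibilant (*jatois*, *luz*); -an when the stem ends in a non-sibilant consonant (*jiwgiv*, *lokon*, *jufdam*, *funaw*); -ve when the stem ends in a vowel (*rapi*, *sigoso*).
*dano* — final sound /o/ (a vowel) → -ve → *danove*.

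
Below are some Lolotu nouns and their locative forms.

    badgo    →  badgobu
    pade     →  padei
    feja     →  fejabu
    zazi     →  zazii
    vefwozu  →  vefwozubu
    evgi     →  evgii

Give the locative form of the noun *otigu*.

otigubu

Looking at the last vowel of each stem: -i when the last vowel of the stem is a front vowel (*pade*, *zazi*, *evgi*); -bu when the last vowel of the stem is a back vowel (*badgo*, *feja*, *vefwozu*).
Since the last vowel of *otigu* is /u/ (a back vowel), it takes -bu, giving *otigubu*.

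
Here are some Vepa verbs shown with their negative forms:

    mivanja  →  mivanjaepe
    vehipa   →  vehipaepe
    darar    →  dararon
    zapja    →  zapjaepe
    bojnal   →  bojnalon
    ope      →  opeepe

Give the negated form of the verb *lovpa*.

The alternation tracks the final sound of the stem — -on when the stem ends in a consonant (*darar*, *bojnal*); -epe when the stem ends in a vowel (*mivanja*, *vehipa*, *zapja*, *ope*).
*lovpa*: final sound = /a/, a vowel → -epe → *lovpaepe*.

lovpaepe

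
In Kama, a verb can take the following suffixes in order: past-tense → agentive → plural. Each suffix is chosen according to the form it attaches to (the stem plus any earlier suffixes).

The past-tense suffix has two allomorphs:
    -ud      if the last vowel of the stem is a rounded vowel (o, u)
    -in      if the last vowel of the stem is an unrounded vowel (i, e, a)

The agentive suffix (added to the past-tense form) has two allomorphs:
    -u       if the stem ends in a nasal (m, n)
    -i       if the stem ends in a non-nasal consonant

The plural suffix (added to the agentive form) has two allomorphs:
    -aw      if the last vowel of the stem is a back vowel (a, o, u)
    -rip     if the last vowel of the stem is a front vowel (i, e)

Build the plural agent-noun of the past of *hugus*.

hugusudirip

Since the last vowel of *hugus* is /u/ (a rounded vowel), it takes -ud, giving *hugusud*.
The final consonant of the past-tense form *hugusud* is /d/, which is non-nasal, so the agentive suffix is -i, giving *hugusudi*.
The agentive form *hugusudi*: last vowel = /i/, a front vowel → -rip → *hugusudirip*.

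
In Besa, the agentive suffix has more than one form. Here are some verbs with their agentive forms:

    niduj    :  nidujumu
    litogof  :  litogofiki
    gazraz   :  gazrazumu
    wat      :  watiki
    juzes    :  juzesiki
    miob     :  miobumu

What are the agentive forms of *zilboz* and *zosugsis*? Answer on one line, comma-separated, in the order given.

The pattern is voicing of the final consonant: -iki when the stem ends in a voiceless consonant (*litogof*, *wat*, *juzes*); -umu when the stem ends in a voiced consonant (*niduj*, *gazraz*, *miob*).
*zilboz* — final consonant /z/ (voiced) → -umu → *zilbozumu*.
Since the final consonant of *zosugsis* is /s/ (voiceless), it takes -iki, giving *zosugsisiki*.

zilbozumu, zosugsisiki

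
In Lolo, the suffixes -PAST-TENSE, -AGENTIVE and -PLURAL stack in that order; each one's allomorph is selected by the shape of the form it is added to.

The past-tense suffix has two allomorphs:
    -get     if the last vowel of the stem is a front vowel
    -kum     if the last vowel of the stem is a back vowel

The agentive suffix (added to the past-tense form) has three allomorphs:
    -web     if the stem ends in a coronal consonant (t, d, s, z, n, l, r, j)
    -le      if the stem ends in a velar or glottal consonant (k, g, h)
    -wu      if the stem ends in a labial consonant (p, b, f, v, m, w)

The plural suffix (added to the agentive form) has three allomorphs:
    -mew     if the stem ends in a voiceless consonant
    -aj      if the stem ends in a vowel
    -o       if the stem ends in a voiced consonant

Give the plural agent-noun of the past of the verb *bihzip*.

bihzipgetwebo

The last vowel of *bihzip* is /i/, which is a front vowel, so the past-tense suffix is -get, giving *bihzipget*.
The final consonant of the past-tense form *bihzipget* is /t/, which is coronal, so the agentive suffix is -web, giving *bihzipgetweb*.
The agentive form *bihzipgetweb* — final sound /b/ (a voiced consonant) → -o → *bihzipgetwebo*.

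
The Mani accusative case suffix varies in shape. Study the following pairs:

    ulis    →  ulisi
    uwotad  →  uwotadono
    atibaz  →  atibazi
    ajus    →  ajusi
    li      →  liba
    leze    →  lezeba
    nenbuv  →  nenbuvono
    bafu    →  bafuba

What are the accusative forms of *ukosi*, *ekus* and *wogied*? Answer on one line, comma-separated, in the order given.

ukosiba, ekusi, wogiedono

The alternation tracks the final sound of the stem — -i when the stem ends in a sibilant (*ulis*, *atibaz*, *ajus*); -ono when the stem ends in a non-sibilant consonant (*uwotad*, *nenbuv*); -ba when the stem ends in a vowel (*li*, *leze*, *bafu*).
*ukosi* — final sound /i/ (a vowel) → -ba → *ukosiba*.
*ekus* — final sound /s/ (a sibilant) → -i → *ekusi*.
*wogied*: final sound = /d/, a non-sibilant consonant → -ono → *wogiedono*.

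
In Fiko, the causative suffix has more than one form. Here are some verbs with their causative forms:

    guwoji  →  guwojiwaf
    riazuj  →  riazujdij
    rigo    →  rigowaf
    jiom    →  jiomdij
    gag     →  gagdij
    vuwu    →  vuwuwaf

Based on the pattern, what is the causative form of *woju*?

Looking at the final sound of each stem: -dij when the stem ends in a consonant (*riazuj*, *jiom*, *gag*); -waf when the stem ends in a vowel (*guwoji*, *rigo*, *vuwu*).
The final sound of *woju* is /u/, which is a vowel, so the suffix is -waf, giving *wojuwaf*.

wojuwaf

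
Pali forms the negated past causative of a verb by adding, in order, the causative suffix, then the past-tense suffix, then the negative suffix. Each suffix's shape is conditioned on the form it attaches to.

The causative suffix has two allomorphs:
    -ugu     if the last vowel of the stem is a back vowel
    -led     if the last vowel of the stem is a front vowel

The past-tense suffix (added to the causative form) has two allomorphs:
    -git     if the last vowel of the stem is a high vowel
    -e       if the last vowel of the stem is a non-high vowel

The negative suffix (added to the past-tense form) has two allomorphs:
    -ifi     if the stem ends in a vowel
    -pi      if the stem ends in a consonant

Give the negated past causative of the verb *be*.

beledeifi

Since the last vowel of *be* is /e/ (a front vowel), it takes -led, giving *beled*.
Since the last vowel of the causative form *beled* is /e/ (a non-high vowel), it takes -e, giving *belede*.
The past-tense form *belede* — final sound /e/ (a vowel) → -ifi → *beledeifi*.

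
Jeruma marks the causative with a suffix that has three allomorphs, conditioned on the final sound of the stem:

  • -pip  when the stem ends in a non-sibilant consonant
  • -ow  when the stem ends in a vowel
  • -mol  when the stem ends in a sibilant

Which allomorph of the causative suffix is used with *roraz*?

*roraz* — final sound /z/ (a sibilant) → -mol.

-mol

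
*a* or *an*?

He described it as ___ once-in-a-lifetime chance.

a

The indefinite article is chosen by the initial *sound* of the following word, not its spelling.
*once-in-a-lifetime* begins with the sound /wʌ/ (*once* pronounced with initial /w/) — a consonant sound.
So the article is *a*: He described it as a once-in-a-lifetime chance.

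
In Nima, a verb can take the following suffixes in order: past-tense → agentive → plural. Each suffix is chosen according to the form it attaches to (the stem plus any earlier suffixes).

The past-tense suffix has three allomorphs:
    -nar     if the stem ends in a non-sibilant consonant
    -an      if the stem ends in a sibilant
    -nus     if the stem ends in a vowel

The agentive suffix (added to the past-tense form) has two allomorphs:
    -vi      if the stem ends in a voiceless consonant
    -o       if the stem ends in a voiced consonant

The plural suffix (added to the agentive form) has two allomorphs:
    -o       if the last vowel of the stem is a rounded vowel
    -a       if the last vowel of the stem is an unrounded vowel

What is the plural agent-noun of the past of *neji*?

nejinusvia

The final sound of *neji* is /i/, which is a vowel, so the past-tense suffix is -nus, giving *nejinus*.
Since the final consonant of the past-tense form *nejinus* is /s/ (voiceless), it takes -vi, giving *nejinusvi*.
The agentive form *nejinusvi*: last vowel = /i/, an unrounded vowel → -a → *nejinusvia*.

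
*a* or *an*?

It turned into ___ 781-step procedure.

The indefinite article is chosen by the initial *sound* of the following word, not its spelling.
The number *781* is spoken "seven hundred …", beginning with /ˈsɛvən/ — a consonant sound.
So the article is *a*: It turned into a 781-step procedure.

a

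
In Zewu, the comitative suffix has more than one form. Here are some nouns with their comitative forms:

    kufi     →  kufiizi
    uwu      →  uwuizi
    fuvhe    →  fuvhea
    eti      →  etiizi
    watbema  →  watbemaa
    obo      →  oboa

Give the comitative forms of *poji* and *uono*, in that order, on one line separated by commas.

Looking at the last vowel of each stem: -izi when the last vowel of the stem is a high vowel (*kufi*, *uwu*, *eti*); -a when the last vowel of the stem is a non-high vowel (*fuvhe*, *watbema*, *obo*).
*poji* — last vowel /i/ (a high vowel) → -izi → *pojiizi*.
Since the last vowel of *uono* is /o/ (a non-high vowel), it takes -a, giving *uonoa*.

pojiizi, uonoa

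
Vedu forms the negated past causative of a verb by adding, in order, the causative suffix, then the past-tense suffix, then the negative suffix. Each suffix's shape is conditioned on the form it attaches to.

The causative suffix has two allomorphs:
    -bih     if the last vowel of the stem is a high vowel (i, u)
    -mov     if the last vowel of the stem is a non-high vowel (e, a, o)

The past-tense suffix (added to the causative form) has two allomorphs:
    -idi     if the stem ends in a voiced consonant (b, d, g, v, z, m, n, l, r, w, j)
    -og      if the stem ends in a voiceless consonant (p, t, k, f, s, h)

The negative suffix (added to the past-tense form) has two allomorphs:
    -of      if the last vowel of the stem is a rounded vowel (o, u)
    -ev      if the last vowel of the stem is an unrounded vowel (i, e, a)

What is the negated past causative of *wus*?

wusbihogof

*wus* — last vowel /u/ (a high vowel) → -bih → *wusbih*.
The causative form *wusbih* — final consonant /h/ (voiceless) → -og → *wusbihog*.
The past-tense form *wusbihog*: last vowel = /o/, a rounded vowel → -of → *wusbihogof*.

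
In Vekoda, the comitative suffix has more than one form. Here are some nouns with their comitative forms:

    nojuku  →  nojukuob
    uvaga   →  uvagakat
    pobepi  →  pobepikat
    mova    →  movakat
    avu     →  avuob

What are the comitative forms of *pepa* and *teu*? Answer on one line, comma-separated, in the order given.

The suffix is conditioned by the last vowel: -ob when the last vowel of the stem is a rounded vowel (*nojuku*, *avu*); -kat when the last vowel of the stem is an unrounded vowel (*uvaga*, *pobepi*, *mova*).
Since the last vowel of *pepa* is /a/ (an unrounded vowel), it takes -kat, giving *pepakat*.
Since the last vowel of *teu* is /u/ (a rounded vowel), it takes -ob, giving *teuob*.

pepakat, teuob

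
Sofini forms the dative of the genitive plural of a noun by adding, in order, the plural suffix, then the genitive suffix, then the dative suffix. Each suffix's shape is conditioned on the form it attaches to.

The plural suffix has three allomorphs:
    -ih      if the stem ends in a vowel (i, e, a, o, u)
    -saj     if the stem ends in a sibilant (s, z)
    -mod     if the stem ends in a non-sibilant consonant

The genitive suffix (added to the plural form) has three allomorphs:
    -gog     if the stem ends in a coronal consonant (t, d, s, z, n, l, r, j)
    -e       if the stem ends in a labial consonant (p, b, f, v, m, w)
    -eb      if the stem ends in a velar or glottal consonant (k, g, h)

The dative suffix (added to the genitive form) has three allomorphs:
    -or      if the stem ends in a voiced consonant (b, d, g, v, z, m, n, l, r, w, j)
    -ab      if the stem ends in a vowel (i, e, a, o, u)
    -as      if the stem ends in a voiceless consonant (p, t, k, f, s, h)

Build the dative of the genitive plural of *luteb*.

*luteb* — final sound /b/ (a non-sibilant consonant) → -mod → *lutebmod*.
The plural form *lutebmod*: final consonant = /d/, coronal → -gog → *lutebmodgog*.
The final sound of the genitive form *lutebmodgog* is /g/, which is a voiced consonant, so the dative suffix is -or, giving *lutebmodgogor*.

lutebmodgogor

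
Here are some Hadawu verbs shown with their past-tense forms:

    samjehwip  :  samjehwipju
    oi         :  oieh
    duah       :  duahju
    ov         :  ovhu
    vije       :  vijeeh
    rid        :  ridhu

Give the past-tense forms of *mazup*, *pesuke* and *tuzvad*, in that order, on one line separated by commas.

mazupju, pesukeeh, tuzvadhu

The suffix is conditioned by the final sound: -ju when the stem ends in a voiceless consonant (*samjehwip*, *duah*); -hu when the stem ends in a voiced consonant (*ov*, *rid*); -eh when the stem ends in a vowel (*oi*, *vije*).
The final sound of *mazup* is /p/, which is a voiceless consonant, so the suffix is -ju, giving *mazupju*.
*pesuke*: final sound = /e/, a vowel → -eh → *pesukeeh*.
*tuzvad* — final sound /d/ (a voiced consonant) → -hu → *tuzvadhu*.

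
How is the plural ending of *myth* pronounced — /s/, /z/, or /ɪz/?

/s/

The stem *myth* ends in a voiceless non-sibilant consonant.
The plural suffix surfaces as /ɪz/ after sibilants, /s/ after other voiceless consonants, and /z/ after other voiced sounds.
So the plural -s on *myth* is pronounced /s/.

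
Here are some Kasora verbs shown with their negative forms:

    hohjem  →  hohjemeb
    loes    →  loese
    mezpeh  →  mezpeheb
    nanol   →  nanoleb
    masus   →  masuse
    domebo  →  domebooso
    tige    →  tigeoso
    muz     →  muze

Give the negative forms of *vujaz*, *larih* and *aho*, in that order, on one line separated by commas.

The alternation tracks the final sound of the stem — -e when the stem ends in a sibilant (*loes*, *masus*, *muz*); -eb when the stem ends in a non-sibilant consonant (*hohjem*, *mezpeh*, *nanol*); -oso when the stem ends in a vowel (*domebo*, *tige*).
*vujaz* — final sound /z/ (a sibilant) → -e → *vujaze*.
*larih*: final sound = /h/, a non-sibilant consonant → -eb → *lariheb*.
*aho* — final sound /o/ (a vowel) → -oso → *ahooso*.

vujaze, lariheb, ahooso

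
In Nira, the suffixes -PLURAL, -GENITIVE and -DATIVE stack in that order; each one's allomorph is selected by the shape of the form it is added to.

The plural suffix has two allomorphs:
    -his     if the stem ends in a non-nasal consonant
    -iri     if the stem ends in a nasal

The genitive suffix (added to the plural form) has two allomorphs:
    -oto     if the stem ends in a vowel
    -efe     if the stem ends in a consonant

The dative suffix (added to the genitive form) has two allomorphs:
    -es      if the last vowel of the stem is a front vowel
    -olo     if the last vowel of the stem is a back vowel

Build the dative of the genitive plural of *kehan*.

kehaniriotoolo

*kehan* — final consonant /n/ (a nasal) → -iri → *kehaniri*.
Since the final sound of the plural form *kehaniri* is /i/ (a vowel), it takes -oto, giving *kehanirioto*.
The last vowel of the genitive form *kehanirioto* is /o/, which is a back vowel, so the dative suffix is -olo, giving *kehaniriotoolo*.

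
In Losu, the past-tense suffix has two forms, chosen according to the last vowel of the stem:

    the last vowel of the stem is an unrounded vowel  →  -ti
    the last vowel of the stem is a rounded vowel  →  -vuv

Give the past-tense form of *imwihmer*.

*imwihmer* — last vowel /e/ (an unrounded vowel) → -ti → *imwihmerti*.

imwihmerti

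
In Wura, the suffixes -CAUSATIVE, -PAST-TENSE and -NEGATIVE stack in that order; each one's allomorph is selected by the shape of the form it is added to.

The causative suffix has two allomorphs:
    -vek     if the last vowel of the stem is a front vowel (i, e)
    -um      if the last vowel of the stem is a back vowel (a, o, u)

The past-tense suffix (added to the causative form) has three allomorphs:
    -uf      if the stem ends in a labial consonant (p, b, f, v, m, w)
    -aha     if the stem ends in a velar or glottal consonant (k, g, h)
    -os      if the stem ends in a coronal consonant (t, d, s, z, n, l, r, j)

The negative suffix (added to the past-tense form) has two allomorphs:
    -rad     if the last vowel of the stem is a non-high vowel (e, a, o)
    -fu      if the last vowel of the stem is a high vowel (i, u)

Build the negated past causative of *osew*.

*osew*: last vowel = /e/, a front vowel → -vek → *osewvek*.
Since the final consonant of the causative form *osewvek* is /k/ (velar/glottal), it takes -aha, giving *osewvekaha*.
The past-tense form *osewvekaha* — last vowel /a/ (a non-high vowel) → -rad → *osewvekaharad*.

osewvekaharad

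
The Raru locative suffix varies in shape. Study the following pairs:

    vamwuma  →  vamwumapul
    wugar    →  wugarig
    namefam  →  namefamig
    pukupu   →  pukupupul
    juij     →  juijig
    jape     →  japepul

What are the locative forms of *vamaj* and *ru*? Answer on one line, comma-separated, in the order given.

The pattern is consonant vs. vowel: -ig when the stem ends in a consonant (*wugar*, *namefam*, *juij*); -pul when the stem ends in a vowel (*vamwuma*, *pukupu*, *jape*).
The final sound of *vamaj* is /j/, which is a consonant, so the suffix is -ig, giving *vamajig*.
*ru* — final sound /u/ (a vowel) → -pul → *rupul*.

vamajig, rupul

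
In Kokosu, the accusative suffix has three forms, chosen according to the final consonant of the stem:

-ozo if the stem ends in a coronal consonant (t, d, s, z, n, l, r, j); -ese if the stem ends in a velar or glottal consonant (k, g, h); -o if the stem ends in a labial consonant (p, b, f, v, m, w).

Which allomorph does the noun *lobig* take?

*lobig* — final consonant /g/ (velar/glottal) → -ese.

-ese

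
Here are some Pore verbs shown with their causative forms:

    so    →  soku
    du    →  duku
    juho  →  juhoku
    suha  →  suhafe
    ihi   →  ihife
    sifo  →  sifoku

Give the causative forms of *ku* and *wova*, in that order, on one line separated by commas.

kuku, wovafe

The pattern is rounding harmony: -ku when the last vowel of the stem is a rounded vowel (*so*, *du*, *juho*, *sifo*); -fe when the last vowel of the stem is an unrounded vowel (*suha*, *ihi*).
*ku* — last vowel /u/ (a rounded vowel) → -ku → *kuku*.
*wova* — last vowel /a/ (an unrounded vowel) → -fe → *wovafe*.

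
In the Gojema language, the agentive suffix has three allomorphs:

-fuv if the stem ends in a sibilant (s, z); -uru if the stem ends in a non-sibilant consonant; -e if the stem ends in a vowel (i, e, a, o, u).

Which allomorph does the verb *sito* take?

Since the final sound of *sito* is /o/ (a vowel), it takes -e.

-e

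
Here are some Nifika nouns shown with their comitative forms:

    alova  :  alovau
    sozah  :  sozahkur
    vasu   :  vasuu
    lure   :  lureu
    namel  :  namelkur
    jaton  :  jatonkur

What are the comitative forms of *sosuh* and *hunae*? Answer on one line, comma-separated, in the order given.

The pattern is consonant vs. vowel: -kur when the stem ends in a consonant (*sozah*, *namel*, *jaton*); -u when the stem ends in a vowel (*alova*, *vasu*, *lure*).
*sosuh* — final sound /h/ (a consonant) → -kur → *sosuhkur*.
*hunae*: final sound = /e/, a vowel → -u → *hunaeu*.

sosuhkur, hunaeu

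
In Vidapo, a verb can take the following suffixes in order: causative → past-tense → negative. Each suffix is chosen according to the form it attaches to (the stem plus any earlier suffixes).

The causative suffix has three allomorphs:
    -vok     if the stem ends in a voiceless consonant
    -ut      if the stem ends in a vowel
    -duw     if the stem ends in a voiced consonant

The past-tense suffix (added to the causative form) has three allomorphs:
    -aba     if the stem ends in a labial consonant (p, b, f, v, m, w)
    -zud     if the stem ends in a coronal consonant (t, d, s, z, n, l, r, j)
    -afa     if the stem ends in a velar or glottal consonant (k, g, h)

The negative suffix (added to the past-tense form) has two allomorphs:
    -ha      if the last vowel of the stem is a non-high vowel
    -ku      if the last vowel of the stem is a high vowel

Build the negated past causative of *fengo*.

fengoutzudku

*fengo* — final sound /o/ (a vowel) → -ut → *fengout*.
The final consonant of the causative form *fengout* is /t/, which is coronal, so the past-tense suffix is -zud, giving *fengoutzud*.
Since the last vowel of the past-tense form *fengoutzud* is /u/ (a high vowel), it takes -ku, giving *fengoutzudku*.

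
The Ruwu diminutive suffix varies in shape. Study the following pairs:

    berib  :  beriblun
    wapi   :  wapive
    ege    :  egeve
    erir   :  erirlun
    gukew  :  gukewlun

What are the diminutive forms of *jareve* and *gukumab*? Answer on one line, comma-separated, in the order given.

The alternation tracks the final sound of the stem — -lun when the stem ends in a consonant (*berib*, *erir*, *gukew*); -ve when the stem ends in a vowel (*wapi*, *ege*).
The final sound of *jareve* is /e/, which is a vowel, so the suffix is -ve, giving *jareveve*.
*gukumab* — final sound /b/ (a consonant) → -lun → *gukumablun*.

jareveve, gukumablun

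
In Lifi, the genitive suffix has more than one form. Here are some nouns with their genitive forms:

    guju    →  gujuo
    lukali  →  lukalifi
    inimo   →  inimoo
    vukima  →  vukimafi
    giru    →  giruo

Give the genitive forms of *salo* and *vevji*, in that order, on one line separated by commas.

saloo, vevjifi

The alternation tracks the last vowel of the stem — -o when the last vowel of the stem is a rounded vowel (*guju*, *inimo*, *giru*); -fi when the last vowel of the stem is an unrounded vowel (*lukali*, *vukima*).
*salo* — last vowel /o/ (a rounded vowel) → -o → *saloo*.
Since the last vowel of *vevji* is /i/ (an unrounded vowel), it takes -fi, giving *vevjifi*.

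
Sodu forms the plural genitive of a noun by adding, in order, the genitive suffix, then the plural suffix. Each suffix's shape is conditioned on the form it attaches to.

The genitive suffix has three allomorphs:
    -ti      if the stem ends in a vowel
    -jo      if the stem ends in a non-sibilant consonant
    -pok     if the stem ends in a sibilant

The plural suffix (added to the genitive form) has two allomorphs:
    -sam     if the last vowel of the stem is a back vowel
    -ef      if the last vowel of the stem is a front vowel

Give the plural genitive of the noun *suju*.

sujutief

*suju*: final sound = /u/, a vowel → -ti → *sujuti*.
The last vowel of the genitive form *sujuti* is /i/, which is a front vowel, so the plural suffix is -ef, giving *sujutief*.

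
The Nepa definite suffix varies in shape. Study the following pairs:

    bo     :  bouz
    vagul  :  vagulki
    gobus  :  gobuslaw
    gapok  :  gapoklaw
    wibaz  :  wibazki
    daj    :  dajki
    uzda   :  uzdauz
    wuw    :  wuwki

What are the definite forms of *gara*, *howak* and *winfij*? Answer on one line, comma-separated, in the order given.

garauz, howaklaw, winfijki

The pattern is voicing of the final sound: -law when the stem ends in a voiceless consonant (*gobus*, *gapok*); -ki when the stem ends in a voiced consonant (*vagul*, *wibaz*, *daj*, *wuw*); -uz when the stem ends in a vowel (*bo*, *uzda*).
The final sound of *gara* is /a/, which is a vowel, so the suffix is -uz, giving *garauz*.
*howak*: final sound = /k/, a voiceless consonant → -law → *howaklaw*.
*winfij* — final sound /j/ (a voiced consonant) → -ki → *winfijki*.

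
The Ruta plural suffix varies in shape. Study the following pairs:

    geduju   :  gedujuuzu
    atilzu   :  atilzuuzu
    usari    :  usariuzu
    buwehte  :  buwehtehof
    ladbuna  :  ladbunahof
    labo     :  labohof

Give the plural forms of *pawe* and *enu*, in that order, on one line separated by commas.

The alternation tracks the last vowel of the stem — -uzu when the last vowel of the stem is a high vowel (*geduju*, *atilzu*, *usari*); -hof when the last vowel of the stem is a non-high vowel (*buwehte*, *ladbuna*, *labo*).
Since the last vowel of *pawe* is /e/ (a non-high vowel), it takes -hof, giving *pawehof*.
Since the last vowel of *enu* is /u/ (a high vowel), it takes -uzu, giving *enuuzu*.

pawehof, enuuzu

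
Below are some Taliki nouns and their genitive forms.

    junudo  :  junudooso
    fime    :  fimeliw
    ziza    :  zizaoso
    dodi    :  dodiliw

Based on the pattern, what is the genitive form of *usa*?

Looking at the last vowel of each stem: -liw when the last vowel of the stem is a front vowel (*fime*, *dodi*); -oso when the last vowel of the stem is a back vowel (*junudo*, *ziza*).
Since the last vowel of *usa* is /a/ (a back vowel), it takes -oso, giving *usaoso*.

usaoso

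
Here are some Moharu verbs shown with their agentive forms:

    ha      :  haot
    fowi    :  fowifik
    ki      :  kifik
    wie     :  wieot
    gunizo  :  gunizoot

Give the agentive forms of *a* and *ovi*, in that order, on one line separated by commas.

aot, ovifik

The pattern is height harmony: -fik when the last vowel of the stem is a high vowel (*fowi*, *ki*); -ot when the last vowel of the stem is a non-high vowel (*ha*, *wie*, *gunizo*).
The last vowel of *a* is /a/, which is a non-high vowel, so the suffix is -ot, giving *aot*.
*ovi*: last vowel = /i/, a high vowel → -fik → *ovifik*.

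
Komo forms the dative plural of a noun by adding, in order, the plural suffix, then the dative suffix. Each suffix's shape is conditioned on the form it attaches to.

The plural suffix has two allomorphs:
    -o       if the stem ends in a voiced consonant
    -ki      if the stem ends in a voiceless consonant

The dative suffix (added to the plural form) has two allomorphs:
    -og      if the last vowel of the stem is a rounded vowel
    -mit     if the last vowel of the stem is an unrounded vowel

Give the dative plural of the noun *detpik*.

detpikkimit

The final consonant of *detpik* is /k/, which is voiceless, so the plural suffix is -ki, giving *detpikki*.
The plural form *detpikki* — last vowel /i/ (an unrounded vowel) → -mit → *detpikkimit*.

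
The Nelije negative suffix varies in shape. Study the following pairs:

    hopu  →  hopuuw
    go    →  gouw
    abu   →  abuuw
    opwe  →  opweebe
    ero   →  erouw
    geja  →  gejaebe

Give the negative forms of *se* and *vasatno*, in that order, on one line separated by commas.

The suffix is conditioned by the last vowel: -uw when the last vowel of the stem is a rounded vowel (*hopu*, *go*, *abu*, *ero*); -ebe when the last vowel of the stem is an unrounded vowel (*opwe*, *geja*).
*se*: last vowel = /e/, an unrounded vowel → -ebe → *seebe*.
*vasatno* — last vowel /o/ (a rounded vowel) → -uw → *vasatnouw*.

seebe, vasatnouw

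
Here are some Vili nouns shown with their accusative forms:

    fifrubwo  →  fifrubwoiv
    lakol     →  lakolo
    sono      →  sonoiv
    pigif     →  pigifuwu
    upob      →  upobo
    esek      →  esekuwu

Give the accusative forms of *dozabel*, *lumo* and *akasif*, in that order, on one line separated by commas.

dozabelo, lumoiv, akasifuwu

The alternation tracks the final sound of the stem — -uwu when the stem ends in a voiceless consonant (*pigif*, *esek*); -o when the stem ends in a voiced consonant (*lakol*, *upob*); -iv when the stem ends in a vowel (*fifrubwo*, *sono*).
The final sound of *dozabel* is /l/, which is a voiced consonant, so the suffix is -o, giving *dozabelo*.
The final sound of *lumo* is /o/, which is a vowel, so the suffix is -iv, giving *lumoiv*.
*akasif* — final sound /f/ (a voiceless consonant) → -uwu → *akasifuwu*.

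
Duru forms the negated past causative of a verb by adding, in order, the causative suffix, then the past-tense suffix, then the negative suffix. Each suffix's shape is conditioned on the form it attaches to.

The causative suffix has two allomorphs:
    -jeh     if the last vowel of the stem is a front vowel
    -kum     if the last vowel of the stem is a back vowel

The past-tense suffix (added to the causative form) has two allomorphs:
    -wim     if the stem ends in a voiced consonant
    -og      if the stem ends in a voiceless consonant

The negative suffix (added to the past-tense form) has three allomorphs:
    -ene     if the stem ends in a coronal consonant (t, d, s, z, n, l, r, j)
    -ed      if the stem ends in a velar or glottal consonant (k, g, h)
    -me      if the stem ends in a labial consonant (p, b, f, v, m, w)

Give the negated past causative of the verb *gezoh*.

gezohkumwimme

The last vowel of *gezoh* is /o/, which is a back vowel, so the causative suffix is -kum, giving *gezohkum*.
The causative form *gezohkum* — final consonant /m/ (voiced) → -wim → *gezohkumwim*.
Since the final consonant of the past-tense form *gezohkumwim* is /m/ (labial), it takes -me, giving *gezohkumwimme*.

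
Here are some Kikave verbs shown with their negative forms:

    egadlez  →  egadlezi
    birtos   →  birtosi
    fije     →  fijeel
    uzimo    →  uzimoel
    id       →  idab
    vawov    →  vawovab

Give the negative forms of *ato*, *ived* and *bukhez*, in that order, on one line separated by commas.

Looking at the final sound of each stem: -i when the stem ends in a sibilant (*egadlez*, *birtos*); -ab when the stem ends in a non-sibilant consonant (*id*, *vawov*); -el when the stem ends in a vowel (*fije*, *uzimo*).
*ato*: final sound = /o/, a vowel → -el → *atoel*.
Since the final sound of *ived* is /d/ (a non-sibilant consonant), it takes -ab, giving *ivedab*.
The final sound of *bukhez* is /z/, which is a sibilant, so the suffix is -i, giving *bukhezi*.

atoel, ivedab, bukhezi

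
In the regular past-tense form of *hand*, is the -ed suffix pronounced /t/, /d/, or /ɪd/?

/ɪd/

The stem *hand* ends in /t/ or /d/.
The -ed suffix is realized as /ɪd/ after /t, d/; as /t/ after other voiceless consonants; and as /d/ after other voiced sounds.
So -ed on *hand* is pronounced /ɪd/.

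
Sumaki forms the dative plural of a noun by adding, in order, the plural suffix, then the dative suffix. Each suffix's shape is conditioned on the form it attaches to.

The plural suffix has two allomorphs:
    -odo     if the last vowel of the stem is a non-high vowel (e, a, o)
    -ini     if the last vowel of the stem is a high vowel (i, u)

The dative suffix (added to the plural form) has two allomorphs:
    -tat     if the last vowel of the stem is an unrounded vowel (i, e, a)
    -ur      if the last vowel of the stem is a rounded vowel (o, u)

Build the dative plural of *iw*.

iwinitat

*iw* — last vowel /i/ (a high vowel) → -ini → *iwini*.
The plural form *iwini* — last vowel /i/ (an unrounded vowel) → -tat → *iwinitat*.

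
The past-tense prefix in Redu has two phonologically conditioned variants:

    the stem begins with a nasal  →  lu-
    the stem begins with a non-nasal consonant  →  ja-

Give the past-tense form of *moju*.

The first consonant of *moju* is /m/, which is a nasal, so the prefix is lu-, giving *lumoju*.

lumoju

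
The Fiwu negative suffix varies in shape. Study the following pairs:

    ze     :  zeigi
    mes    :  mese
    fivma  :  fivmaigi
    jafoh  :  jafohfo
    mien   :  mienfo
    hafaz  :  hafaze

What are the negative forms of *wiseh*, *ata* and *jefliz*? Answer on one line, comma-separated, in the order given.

wisehfo, ataigi, jeflize

The suffix is conditioned by the final sound: -e when the stem ends in a sibilant (*mes*, *hafaz*); -fo when the stem ends in a non-sibilant consonant (*jafoh*, *mien*); -igi when the stem ends in a vowel (*ze*, *fivma*).
*wiseh*: final sound = /h/, a non-sibilant consonant → -fo → *wisehfo*.
*ata*: final sound = /a/, a vowel → -igi → *ataigi*.
*jefliz* — final sound /z/ (a sibilant) → -e → *jeflize*.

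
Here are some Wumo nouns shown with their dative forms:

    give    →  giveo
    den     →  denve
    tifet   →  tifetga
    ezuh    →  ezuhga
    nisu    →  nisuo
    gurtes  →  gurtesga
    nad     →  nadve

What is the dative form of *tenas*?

tenasga

The alternation tracks the final sound of the stem — -ga when the stem ends in a voiceless consonant (*tifet*, *ezuh*, *gurtes*); -ve when the stem ends in a voiced consonant (*den*, *nad*); -o when the stem ends in a vowel (*give*, *nisu*).
*tenas* — final sound /s/ (a voiceless consonant) → -ga → *tenasga*.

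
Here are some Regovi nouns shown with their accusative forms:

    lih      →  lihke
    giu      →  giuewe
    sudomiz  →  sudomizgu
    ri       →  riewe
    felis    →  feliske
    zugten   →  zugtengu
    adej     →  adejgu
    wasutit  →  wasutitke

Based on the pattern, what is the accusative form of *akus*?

The pattern is voicing of the final sound: -ke when the stem ends in a voiceless consonant (*lih*, *felis*, *wasutit*); -gu when the stem ends in a voiced consonant (*sudomiz*, *zugten*, *adej*); -ewe when the stem ends in a vowel (*giu*, *ri*).
*akus*: final sound = /s/, a voiceless consonant → -ke → *akuske*.

akuske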